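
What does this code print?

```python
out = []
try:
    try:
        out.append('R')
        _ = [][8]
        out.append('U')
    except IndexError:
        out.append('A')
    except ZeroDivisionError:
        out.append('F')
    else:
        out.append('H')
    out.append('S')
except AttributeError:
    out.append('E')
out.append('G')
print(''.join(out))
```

Execution trace: 'R' (inner try body) → 'A' (inner except IndexError) → 'S' (try body, no exception) → 'G' (after the try/except). Output: RASG

Answer: RASG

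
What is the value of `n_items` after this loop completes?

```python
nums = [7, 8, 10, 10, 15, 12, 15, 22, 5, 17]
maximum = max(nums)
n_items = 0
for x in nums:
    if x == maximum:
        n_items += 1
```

Count of max value 22 in [7, 8, 10, 10, 15, 12, 15, 22, 5, 17]
`n_items` takes the values: 0 → 1

Answer: 1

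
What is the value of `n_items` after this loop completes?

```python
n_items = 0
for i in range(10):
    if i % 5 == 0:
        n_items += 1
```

Count numbers divisible by 5 in range(10)
`n_items` takes the values: 0 → 1 → 2

Answer: 2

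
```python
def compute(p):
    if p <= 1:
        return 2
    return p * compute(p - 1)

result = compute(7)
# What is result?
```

compute(7) = 7 * 6 * 5 * 4 * 3 * 2 * 2 = 10080

Answer: 10080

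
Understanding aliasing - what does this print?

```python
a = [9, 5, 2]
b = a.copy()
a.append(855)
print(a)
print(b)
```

Key concept: list.copy() creates independent copy.
Step by step:
`a = [9, 5, 2]` → a = [9, 5, 2]
`b = a.copy()` → b = [9, 5, 2]
`a.append(855)` → a = [9, 5, 2, 855]
`print(a)` → prints [9, 5, 2, 855]
`print(b)` → prints [9, 5, 2]

Answer:
[9, 5, 2, 855]
[9, 5, 2]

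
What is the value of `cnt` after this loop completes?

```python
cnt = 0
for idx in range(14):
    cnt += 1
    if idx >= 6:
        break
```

Loop breaks when idx reaches 6, cnt is 7
`cnt` takes the values: 0 → 1 → 2 → 3 → 4 → 5 → 6 → 7

Answer: 7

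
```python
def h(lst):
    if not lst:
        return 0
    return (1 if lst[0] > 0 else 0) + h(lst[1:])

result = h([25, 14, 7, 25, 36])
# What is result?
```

Count of positive elements in [25, 14, 7, 25, 36] = 5

Answer: 5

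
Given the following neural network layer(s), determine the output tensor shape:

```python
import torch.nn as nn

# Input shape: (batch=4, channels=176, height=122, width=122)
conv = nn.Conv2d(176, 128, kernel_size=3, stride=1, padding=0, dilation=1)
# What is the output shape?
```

Input: (4, 176, 122, 122) -> Output: (4, 128, 120, 120)

Answer: (4, 128, 120, 120)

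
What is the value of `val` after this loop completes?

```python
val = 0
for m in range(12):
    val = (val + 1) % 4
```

Increment mod 4, 12 times = 0
`val` takes the values: 0 → 1 → 2 → 3 → 0 → 1 → 2 → 3 → 0 → 1 → 2 → 3 → 0

Answer: 0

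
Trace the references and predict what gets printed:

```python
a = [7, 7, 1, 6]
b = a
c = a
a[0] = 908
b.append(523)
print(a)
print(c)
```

Key concept: multiple aliases.
Step by step:
`a = [7, 7, 1, 6]` → a = [7, 7, 1, 6]
`b = a` → b = [7, 7, 1, 6] (same object as a)
`c = a` → c = [7, 7, 1, 6] (same object as a, b)
`a[0] = 908` → a = [908, 7, 1, 6] (same object as b, c); b = [908, 7, 1, 6] (same object as a, c); c = [908, 7, 1, 6] (same object as a, b)
`b.append(523)` → a = [908, 7, 1, 6, 523] (same object as b, c); b = [908, 7, 1, 6, 523] (same object as a, c); c = [908, 7, 1, 6, 523] (same object as a, b)
`print(a)` → prints [908, 7, 1, 6, 523]
`print(c)` → prints [908, 7, 1, 6, 523]

Answer:
[908, 7, 1, 6, 523]
[908, 7, 1, 6, 523]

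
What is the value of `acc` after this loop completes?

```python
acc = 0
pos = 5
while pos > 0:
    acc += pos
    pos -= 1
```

Sum 5 down to 1
`acc` takes the values: 0 → 5 → 9 → 12 → 14 → 15

Answer: 15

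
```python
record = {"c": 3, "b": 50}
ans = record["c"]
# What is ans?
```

Trace:
`record = {"c": 3, "b": 50}` → record = {'c': 3, 'b': 50}
`ans = record["c"]` → ans = 3
So ans = 3

Answer: 3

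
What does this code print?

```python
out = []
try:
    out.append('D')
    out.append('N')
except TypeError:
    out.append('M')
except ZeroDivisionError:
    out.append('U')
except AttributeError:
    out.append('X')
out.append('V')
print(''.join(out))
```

Execution trace: 'D' (try body) → 'N' (try body, no exception) → 'V' (after the try/except). Output: DNV

Answer: DNV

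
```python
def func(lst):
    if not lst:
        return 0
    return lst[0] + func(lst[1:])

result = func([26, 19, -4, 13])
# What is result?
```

26 + 19 + (-4) + 13 + 0 = 54

Answer: 54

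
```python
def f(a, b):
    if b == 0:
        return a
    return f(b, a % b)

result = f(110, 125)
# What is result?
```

f(110, 125) -> f(125, 110) -> f(110, 15) -> f(15, 5) -> f(5, 0) -> 5

Answer: 5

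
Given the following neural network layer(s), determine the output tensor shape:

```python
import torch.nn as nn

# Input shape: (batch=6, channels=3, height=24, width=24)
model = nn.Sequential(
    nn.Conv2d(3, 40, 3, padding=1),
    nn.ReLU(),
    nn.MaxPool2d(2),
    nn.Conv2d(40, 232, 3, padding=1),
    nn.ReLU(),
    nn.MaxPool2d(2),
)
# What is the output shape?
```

Input: (6, 3, 24, 24) -> after first Conv2d: (6, 40, 24, 24) -> after first MaxPool2d: (6, 40, 12, 12) -> after second Conv2d: (6, 232, 12, 12) -> Output: (6, 232, 6, 6)

Answer: (6, 232, 6, 6)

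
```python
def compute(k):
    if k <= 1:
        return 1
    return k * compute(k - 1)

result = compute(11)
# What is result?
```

compute(11) = 11 * 10 * 9 * 8 * 7 * 6 * 5 * 4 * 3 * 2 * 1 = 39916800

Answer: 39916800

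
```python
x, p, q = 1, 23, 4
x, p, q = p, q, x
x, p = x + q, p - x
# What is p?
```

Trace:
`x, p, q = 1, 23, 4` → x = 1; p = 23; q = 4
`x, p, q = p, q, x` → x = 23; p = 4; q = 1
`x, p = x + q, p - x` → x = 24; p = -19
So p = -19

Answer: -19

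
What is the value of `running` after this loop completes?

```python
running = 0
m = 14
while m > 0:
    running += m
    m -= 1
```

Sum 14 down to 1
`running` takes the values: 0 → 14 → 27 → 39 → 50 → 60 → 69 → 77 → 84 → 90 → 95 → 99 → 102 → 104 → 105

Answer: 105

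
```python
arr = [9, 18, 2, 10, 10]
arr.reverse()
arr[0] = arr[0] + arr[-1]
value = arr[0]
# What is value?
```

Trace:
`arr = [9, 18, 2, 10, 10]` → arr = [9, 18, 2, 10, 10]
`arr.reverse()` → arr = [10, 10, 2, 18, 9]
`arr[0] = arr[0] + arr[-1]` → arr = [19, 10, 2, 18, 9]
`value = arr[0]` → value = 19
So value = 19

Answer: 19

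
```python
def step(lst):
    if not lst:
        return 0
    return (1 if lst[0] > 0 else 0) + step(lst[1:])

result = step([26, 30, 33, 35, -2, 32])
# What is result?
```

Count of positive elements in [26, 30, 33, 35, -2, 32] = 5

Answer: 5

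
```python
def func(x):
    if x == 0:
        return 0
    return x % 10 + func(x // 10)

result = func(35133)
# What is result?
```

Sum of digits of 35133: 3 + 3 + 1 + 5 + 3 = 15

Answer: 15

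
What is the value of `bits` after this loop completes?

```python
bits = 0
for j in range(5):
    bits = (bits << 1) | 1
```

Build 5 consecutive 1-bits: 0b11111
`bits` takes the values: 0 → 1 → 3 → 7 → 15 → 31

Answer: 31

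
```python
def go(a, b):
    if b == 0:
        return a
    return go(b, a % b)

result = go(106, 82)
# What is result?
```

go(106, 82) -> go(82, 24) -> go(24, 10) -> go(10, 4) -> go(4, 2) -> go(2, 0) -> 2

Answer: 2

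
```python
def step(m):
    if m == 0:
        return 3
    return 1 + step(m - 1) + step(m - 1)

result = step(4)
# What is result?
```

step(m) = 1 + 2·step(m-1), step(0)=3. Closed form: (3+1)·2^4 - 1 = 63.

Answer: 63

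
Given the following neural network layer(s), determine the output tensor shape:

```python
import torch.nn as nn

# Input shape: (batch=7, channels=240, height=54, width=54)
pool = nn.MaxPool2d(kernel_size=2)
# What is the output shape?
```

Input: (7, 240, 54, 54) -> Output: (7, 240, 27, 27)

Answer: (7, 240, 27, 27)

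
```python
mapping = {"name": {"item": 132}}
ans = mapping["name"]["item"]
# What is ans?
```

Trace:
`mapping = {"name": {"item": 132}}` → mapping = {'name': {'item': 132}}
`ans = mapping["name"]["item"]` → ans = 132
So ans = 132

Answer: 132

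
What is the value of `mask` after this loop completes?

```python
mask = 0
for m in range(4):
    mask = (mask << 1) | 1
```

Build 4 consecutive 1-bits: 0b1111
`mask` takes the values: 0 → 1 → 3 → 7 → 15

Answer: 15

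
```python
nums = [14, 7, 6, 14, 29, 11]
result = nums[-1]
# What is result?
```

Trace:
`nums = [14, 7, 6, 14, 29, 11]` → nums = [14, 7, 6, 14, 29, 11]
`result = nums[-1]` → result = 11
So result = 11

Answer: 11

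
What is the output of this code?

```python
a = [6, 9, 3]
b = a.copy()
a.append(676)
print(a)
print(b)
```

Key concept: list.copy() creates independent copy.
Step by step:
`a = [6, 9, 3]` → a = [6, 9, 3]
`b = a.copy()` → b = [6, 9, 3]
`a.append(676)` → a = [6, 9, 3, 676]
`print(a)` → prints [6, 9, 3, 676]
`print(b)` → prints [6, 9, 3]

Answer:
[6, 9, 3, 676]
[6, 9, 3]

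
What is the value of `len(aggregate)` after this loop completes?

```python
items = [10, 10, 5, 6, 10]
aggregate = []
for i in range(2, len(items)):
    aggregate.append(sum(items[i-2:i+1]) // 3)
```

Number of 3-element averages
`aggregate` takes the values: [] → [8] → [8, 7] → [8, 7, 7]
So `len(aggregate)` = 3

Answer: 3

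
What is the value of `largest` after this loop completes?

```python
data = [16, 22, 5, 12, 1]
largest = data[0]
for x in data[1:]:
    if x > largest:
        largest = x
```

Maximum of [16, 22, 5, 12, 1]
`largest` takes the values: 16 → 22

Answer: 22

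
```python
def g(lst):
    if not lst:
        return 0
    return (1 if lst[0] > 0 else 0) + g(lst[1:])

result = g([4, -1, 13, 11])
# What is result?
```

Count of positive elements in [4, -1, 13, 11] = 3

Answer: 3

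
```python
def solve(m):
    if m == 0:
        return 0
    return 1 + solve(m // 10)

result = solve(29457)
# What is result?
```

Count of digits of 29457: 5

Answer: 5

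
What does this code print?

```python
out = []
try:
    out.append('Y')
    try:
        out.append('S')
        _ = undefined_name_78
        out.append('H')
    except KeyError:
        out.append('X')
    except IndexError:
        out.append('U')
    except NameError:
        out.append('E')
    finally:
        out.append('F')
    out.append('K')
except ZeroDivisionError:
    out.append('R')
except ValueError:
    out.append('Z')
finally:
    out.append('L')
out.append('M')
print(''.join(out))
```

Execution trace: 'Y' (try body) → 'S' (inner try body) → 'E' (inner except NameError) → 'F' (inner finally) → 'K' (try body, no exception) → 'L' (finally) → 'M' (after the try/except). Output: YSEFKLM

Answer: YSEFKLM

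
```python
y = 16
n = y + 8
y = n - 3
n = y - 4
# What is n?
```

Trace:
`y = 16` → y = 16
`n = y + 8` → n = 24
`y = n - 3` → y = 21
`n = y - 4` → n = 17
So n = 17

Answer: 17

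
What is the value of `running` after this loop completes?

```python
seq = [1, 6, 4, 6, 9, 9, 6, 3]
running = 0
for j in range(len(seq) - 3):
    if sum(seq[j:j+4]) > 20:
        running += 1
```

Count windows with sum > 20
`running` takes the values: 0 → 1 → 2 → 3 → 4

Answer: 4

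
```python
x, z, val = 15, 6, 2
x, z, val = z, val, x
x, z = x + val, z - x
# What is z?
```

Trace:
`x, z, val = 15, 6, 2` → x = 15; z = 6; val = 2
`x, z, val = z, val, x` → x = 6; z = 2; val = 15
`x, z = x + val, z - x` → x = 21; z = -4
So z = -4

Answer: -4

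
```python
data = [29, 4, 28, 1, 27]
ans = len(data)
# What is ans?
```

Trace:
`data = [29, 4, 28, 1, 27]` → data = [29, 4, 28, 1, 27]
`ans = len(data)` → ans = 5
So ans = 5

Answer: 5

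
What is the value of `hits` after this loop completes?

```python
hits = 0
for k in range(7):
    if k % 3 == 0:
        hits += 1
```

Count numbers divisible by 3 in range(7)
`hits` takes the values: 0 → 1 → 2 → 3

Answer: 3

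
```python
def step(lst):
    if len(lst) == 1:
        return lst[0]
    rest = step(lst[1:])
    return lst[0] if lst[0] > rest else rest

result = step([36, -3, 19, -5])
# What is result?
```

Recursive max over [36, -3, 19, -5] = 36

Answer: 36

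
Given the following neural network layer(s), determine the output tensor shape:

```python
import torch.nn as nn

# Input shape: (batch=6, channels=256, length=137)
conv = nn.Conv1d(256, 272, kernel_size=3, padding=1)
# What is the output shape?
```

Input: (6, 256, 137) -> Output: (6, 272, 137)

Answer: (6, 272, 137)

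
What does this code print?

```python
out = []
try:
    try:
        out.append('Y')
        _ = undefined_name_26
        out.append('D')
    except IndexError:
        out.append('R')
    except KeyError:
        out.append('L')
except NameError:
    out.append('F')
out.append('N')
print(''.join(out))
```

Execution trace: 'Y' (try body) → 'F' (outer except NameError) → 'N' (after the try/except). Output: YFN

Answer: YFN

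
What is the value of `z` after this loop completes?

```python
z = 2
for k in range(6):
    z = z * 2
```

Multiply by 2, 6 times: 2 * 2^6 = 128
`z` takes the values: 2 → 4 → 8 → 16 → 32 → 64 → 128

Answer: 128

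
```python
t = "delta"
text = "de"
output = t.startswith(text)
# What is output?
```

Trace:
`t = "delta"` → t = 'delta'
`text = "de"` → text = 'de'
`output = t.startswith(text)` → output = True
So output = True

Answer: True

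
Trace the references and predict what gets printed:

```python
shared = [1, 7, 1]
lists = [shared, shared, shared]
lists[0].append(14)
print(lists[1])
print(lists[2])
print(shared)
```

Key concept: list of same reference.
Step by step:
`shared = [1, 7, 1]` → shared = [1, 7, 1]
`lists = [shared, shared, shared]` → lists = [[1, 7, 1], [1, 7, 1], [1, 7, 1]]
`lists[0].append(14)` → shared = [1, 7, 1, 14]; lists = [[1, 7, 1, 14], [1, 7, 1, 14], [1, 7, 1, 14]]
`print(lists[1])` → prints [1, 7, 1, 14]
`print(lists[2])` → prints [1, 7, 1, 14]
`print(shared)` → prints [1, 7, 1, 14]

Answer:
[1, 7, 1, 14]
[1, 7, 1, 14]
[1, 7, 1, 14]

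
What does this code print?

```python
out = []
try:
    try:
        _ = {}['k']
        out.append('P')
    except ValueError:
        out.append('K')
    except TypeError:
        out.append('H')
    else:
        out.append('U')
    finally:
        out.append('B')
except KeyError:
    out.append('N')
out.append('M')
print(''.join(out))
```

Execution trace: 'B' (finally) → 'N' (outer except KeyError) → 'M' (after the try/except). Output: BNM

Answer: BNM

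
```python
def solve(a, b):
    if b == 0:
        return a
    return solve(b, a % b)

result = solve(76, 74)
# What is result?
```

solve(76, 74) -> solve(74, 2) -> solve(2, 0) -> 2

Answer: 2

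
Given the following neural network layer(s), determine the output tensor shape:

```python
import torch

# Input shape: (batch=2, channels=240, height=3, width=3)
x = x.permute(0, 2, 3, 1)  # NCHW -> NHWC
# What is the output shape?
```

Input: (2, 240, 3, 3) -> Output: (2, 3, 3, 240)

Answer: (2, 3, 3, 240)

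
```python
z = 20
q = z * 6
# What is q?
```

Trace:
`z = 20` → z = 20
`q = z * 6` → q = 120
So q = 120

Answer: 120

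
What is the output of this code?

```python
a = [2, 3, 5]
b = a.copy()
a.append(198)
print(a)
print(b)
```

Key concept: list.copy() creates independent copy.
Step by step:
`a = [2, 3, 5]` → a = [2, 3, 5]
`b = a.copy()` → b = [2, 3, 5]
`a.append(198)` → a = [2, 3, 5, 198]
`print(a)` → prints [2, 3, 5, 198]
`print(b)` → prints [2, 3, 5]

Answer:
[2, 3, 5, 198]
[2, 3, 5]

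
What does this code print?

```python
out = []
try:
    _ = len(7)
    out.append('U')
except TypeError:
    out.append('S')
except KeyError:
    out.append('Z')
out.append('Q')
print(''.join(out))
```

Execution trace: 'S' (except TypeError) → 'Q' (after the try/except). Output: SQ

Answer: SQ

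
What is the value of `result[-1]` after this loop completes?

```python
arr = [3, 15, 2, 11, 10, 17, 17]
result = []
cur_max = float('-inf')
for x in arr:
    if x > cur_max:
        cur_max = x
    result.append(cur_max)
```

Running max ends at 17
`result` takes the values: [] → [3] → [3, 15] → [3, 15, 15] → [3, 15, 15, 15] → [3, 15, 15, 15, 15] → [3, 15, 15, 15, 15, 17] → [3, 15, 15, 15, 15, 17, 17]
So `result[-1]` = 17

Answer: 17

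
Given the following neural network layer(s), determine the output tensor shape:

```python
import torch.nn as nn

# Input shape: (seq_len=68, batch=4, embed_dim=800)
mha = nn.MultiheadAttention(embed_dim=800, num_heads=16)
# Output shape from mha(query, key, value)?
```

Input: (68, 4, 800) -> Output: (68, 4, 800)

Answer: (68, 4, 800)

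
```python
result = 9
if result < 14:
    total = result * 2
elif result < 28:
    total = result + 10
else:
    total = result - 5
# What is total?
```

Trace:
`result = 9` → result = 9
`if result < 14: ...` → result < 14 is True → total = 18
So total = 18

Answer: 18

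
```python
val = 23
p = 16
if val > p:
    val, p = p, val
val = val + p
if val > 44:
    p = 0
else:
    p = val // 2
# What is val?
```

Trace:
`val = 23` → val = 23
`p = 16` → p = 16
`if val > p: ...` → val > p is True → val = 16; p = 23
`val = val + p` → val = 39
`if val > 44: ...` → val > 44 is False, take else branch → p = 19
So val = 39

Answer: 39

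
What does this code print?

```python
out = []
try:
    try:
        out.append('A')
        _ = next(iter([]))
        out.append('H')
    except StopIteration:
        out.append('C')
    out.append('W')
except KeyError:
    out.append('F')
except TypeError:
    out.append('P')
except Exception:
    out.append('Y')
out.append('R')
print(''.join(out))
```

Execution trace: 'A' (inner try body) → 'C' (inner except StopIteration) → 'W' (try body, no exception) → 'R' (after the try/except). Output: ACWR

Answer: ACWR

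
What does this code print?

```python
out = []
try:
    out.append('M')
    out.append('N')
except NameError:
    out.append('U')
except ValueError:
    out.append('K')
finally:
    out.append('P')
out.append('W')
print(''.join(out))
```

Execution trace: 'M' (try body) → 'N' (try body, no exception) → 'P' (finally) → 'W' (after the try/except). Output: MNPW

Answer: MNPW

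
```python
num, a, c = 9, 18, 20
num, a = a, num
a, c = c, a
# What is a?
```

Trace:
`num, a, c = 9, 18, 20` → num = 9; a = 18; c = 20
`num, a = a, num` → num = 18; a = 9
`a, c = c, a` → a = 20; c = 9
So a = 20

Answer: 20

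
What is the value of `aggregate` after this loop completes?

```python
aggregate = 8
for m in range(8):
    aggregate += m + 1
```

Start at 8, add 1 to 8 = 44
`aggregate` takes the values: 8 → 9 → 11 → 14 → 18 → 23 → 29 → 36 → 44

Answer: 44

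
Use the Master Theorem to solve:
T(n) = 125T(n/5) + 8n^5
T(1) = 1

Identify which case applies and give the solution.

a=125, b=5, f(n)=8n^5. log_5(125) = 3. Since c=5 > 3 and the regularity condition holds (125(n/5)^5 = (125/5^5)n^5 with 125/5^5 < 1), Case 3 applies: T(n) = Θ(f(n)) = O(n^5).

Answer: O(n^5) - Case 3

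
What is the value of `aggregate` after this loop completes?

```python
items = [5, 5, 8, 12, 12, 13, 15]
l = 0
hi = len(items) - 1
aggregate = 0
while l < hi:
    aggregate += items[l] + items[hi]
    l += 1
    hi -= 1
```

Sum of pairs from ends
`aggregate` takes the values: 0 → 20 → 38 → 58

Answer: 58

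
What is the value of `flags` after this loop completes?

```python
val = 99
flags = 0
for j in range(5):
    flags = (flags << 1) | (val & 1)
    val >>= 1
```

Reverse lowest 5 bits of 99
`flags` takes the values: 0 → 1 → 3 → 6 → 12 → 24

Answer: 24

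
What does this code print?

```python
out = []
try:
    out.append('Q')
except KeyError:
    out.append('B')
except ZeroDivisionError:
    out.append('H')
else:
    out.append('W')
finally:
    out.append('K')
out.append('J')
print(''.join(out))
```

Execution trace: 'Q' (try body, no exception) → 'W' (else) → 'K' (finally) → 'J' (after the try/except). Output: QWKJ

Answer: QWKJ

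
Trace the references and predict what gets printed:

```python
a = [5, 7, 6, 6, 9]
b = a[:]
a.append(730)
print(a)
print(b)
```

Key concept: slice [:] creates copy.
Step by step:
`a = [5, 7, 6, 6, 9]` → a = [5, 7, 6, 6, 9]
`b = a[:]` → b = [5, 7, 6, 6, 9]
`a.append(730)` → a = [5, 7, 6, 6, 9, 730]
`print(a)` → prints [5, 7, 6, 6, 9, 730]
`print(b)` → prints [5, 7, 6, 6, 9]

Answer:
[5, 7, 6, 6, 9, 730]
[5, 7, 6, 6, 9]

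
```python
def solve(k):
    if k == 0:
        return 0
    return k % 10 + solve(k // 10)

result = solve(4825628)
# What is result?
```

Sum of digits of 4825628: 8 + 2 + 6 + 5 + 2 + 8 + 4 = 35

Answer: 35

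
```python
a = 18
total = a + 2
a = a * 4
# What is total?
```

Trace:
`a = 18` → a = 18
`total = a + 2` → total = 20
`a = a * 4` → a = 72
So total = 20

Answer: 20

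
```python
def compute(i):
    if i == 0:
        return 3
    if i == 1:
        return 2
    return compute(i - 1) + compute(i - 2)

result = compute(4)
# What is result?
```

Build up from base cases: compute(0)=3, compute(1)=2, compute(2)=5, compute(3)=7, compute(4)=12

Answer: 12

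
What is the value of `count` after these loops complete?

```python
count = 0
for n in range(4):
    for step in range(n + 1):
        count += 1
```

Triangle: 1 + 2 + ... + 4
`count` takes the values: 0 → 1 → 2 → 3 → 4 → 5 → 6 → 7 → 8 → 9 → 10

Answer: 10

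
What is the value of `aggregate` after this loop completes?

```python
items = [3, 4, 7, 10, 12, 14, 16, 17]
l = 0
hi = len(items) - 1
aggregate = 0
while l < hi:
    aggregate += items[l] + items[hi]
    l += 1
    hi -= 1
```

Sum of pairs from ends
`aggregate` takes the values: 0 → 20 → 40 → 61 → 83

Answer: 83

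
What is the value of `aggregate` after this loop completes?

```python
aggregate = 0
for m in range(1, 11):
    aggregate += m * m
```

Sum of squares 1² to 10² = 385
`aggregate` takes the values: 0 → 1 → 5 → 14 → 30 → 55 → 91 → 140 → 204 → 285 → 385

Answer: 385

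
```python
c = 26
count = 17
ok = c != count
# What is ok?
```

Trace:
`c = 26` → c = 26
`count = 17` → count = 17
`ok = c != count` → ok = True
So ok = True

Answer: True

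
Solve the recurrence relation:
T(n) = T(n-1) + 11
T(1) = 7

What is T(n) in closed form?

Unrolling: T(n) = T(1) + 11·(n-1) = 7 + 11(n-1) = 11n - 4.

Answer: T(n) = 11n - 4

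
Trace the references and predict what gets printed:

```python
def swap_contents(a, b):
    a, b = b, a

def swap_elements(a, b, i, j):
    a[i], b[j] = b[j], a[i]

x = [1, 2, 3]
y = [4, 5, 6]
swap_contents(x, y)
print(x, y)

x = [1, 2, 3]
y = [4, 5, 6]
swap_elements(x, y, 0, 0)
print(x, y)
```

Key concept: parameter rebinding vs mutation.
Step by step:
`x = [1, 2, 3]` → x = [1, 2, 3]
`y = [4, 5, 6]` → y = [4, 5, 6]
`swap_contents(x, y)` → no visible change to tracked variables
`print(x, y)` → prints [1, 2, 3] [4, 5, 6]
`x = [1, 2, 3]` → x = [1, 2, 3]
`y = [4, 5, 6]` → y = [4, 5, 6]
`swap_elements(x, y, 0, 0)` → x = [4, 2, 3]; y = [1, 5, 6]
`print(x, y)` → prints [4, 2, 3] [1, 5, 6]

Answer:
[1, 2, 3] [4, 5, 6]
[4, 2, 3] [1, 5, 6]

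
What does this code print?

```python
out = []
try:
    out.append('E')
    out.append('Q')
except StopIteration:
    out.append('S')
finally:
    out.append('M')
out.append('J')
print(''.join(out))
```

Execution trace: 'E' (try body) → 'Q' (try body, no exception) → 'M' (finally) → 'J' (after the try/except). Output: EQMJ

Answer: EQMJ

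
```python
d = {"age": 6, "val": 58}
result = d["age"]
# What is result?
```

Trace:
`d = {"age": 6, "val": 58}` → d = {'age': 6, 'val': 58}
`result = d["age"]` → result = 6
So result = 6

Answer: 6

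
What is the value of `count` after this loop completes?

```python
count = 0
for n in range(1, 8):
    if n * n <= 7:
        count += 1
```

Count numbers where n² ≤ 7
`count` takes the values: 0 → 1 → 2

Answer: 2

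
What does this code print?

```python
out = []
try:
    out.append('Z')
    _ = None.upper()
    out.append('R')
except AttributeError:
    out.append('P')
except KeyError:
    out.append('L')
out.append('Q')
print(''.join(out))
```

Execution trace: 'Z' (try body) → 'P' (except AttributeError) → 'Q' (after the try/except). Output: ZPQ

Answer: ZPQ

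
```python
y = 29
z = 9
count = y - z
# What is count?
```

Trace:
`y = 29` → y = 29
`z = 9` → z = 9
`count = y - z` → count = 20
So count = 20

Answer: 20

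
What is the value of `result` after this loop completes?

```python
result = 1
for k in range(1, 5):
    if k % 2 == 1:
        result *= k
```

Product of odd numbers 1 to 4
`result` takes the values: 1 → 3

Answer: 3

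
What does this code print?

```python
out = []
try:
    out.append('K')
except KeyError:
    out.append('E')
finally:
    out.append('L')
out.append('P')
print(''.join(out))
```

Execution trace: 'K' (try body, no exception) → 'L' (finally) → 'P' (after the try/except). Output: KLP

Answer: KLP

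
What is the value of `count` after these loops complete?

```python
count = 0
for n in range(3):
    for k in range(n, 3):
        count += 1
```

Upper triangle: 3 + 2 + ... + 1
`count` takes the values: 0 → 1 → 2 → 3 → 4 → 5 → 6

Answer: 6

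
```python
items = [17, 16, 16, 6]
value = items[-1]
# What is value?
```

Trace:
`items = [17, 16, 16, 6]` → items = [17, 16, 16, 6]
`value = items[-1]` → value = 6
So value = 6

Answer: 6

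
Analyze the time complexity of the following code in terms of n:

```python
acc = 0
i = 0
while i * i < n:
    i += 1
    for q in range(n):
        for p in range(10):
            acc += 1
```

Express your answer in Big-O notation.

Each loop level contributes: √n × n × 1. Multiplying the contributions gives O(n√n).

Answer: O(n√n)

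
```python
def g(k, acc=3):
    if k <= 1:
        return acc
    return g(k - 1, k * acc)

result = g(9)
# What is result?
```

Accumulator trace (n, acc): (9, 3) -> (8, 27) -> (7, 216) -> (6, 1512) -> (5, 9072) -> (4, 45360) -> (3, 181440) -> (2, 544320) -> (1, 1088640) -> return 1088640

Answer: 1088640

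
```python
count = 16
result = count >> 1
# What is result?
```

Trace:
`count = 16` → count = 16
`result = count >> 1` → result = 8
So result = 8

Answer: 8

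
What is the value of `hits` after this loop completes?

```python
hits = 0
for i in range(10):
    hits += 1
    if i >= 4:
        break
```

Loop breaks when i reaches 4, hits is 5
`hits` takes the values: 0 → 1 → 2 → 3 → 4 → 5

Answer: 5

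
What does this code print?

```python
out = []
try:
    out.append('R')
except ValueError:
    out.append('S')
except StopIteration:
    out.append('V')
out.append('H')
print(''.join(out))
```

Execution trace: 'R' (try body, no exception) → 'H' (after the try/except). Output: RH

Answer: RH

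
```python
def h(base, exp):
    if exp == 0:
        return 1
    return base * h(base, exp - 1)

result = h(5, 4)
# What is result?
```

h(5, 4) = 5 * 5 * 5 * 5 = 625

Answer: 625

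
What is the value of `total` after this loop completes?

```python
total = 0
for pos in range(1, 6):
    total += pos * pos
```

Sum of squares 1² to 5² = 55
`total` takes the values: 0 → 1 → 5 → 14 → 30 → 55

Answer: 55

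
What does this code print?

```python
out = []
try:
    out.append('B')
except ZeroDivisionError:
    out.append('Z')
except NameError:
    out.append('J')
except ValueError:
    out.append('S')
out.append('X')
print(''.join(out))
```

Execution trace: 'B' (try body, no exception) → 'X' (after the try/except). Output: BX

Answer: BX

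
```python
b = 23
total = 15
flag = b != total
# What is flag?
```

Trace:
`b = 23` → b = 23
`total = 15` → total = 15
`flag = b != total` → flag = True
So flag = True

Answer: True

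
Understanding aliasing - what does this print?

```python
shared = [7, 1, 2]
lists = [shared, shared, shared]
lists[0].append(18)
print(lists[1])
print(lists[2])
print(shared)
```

Key concept: list of same reference.
Step by step:
`shared = [7, 1, 2]` → shared = [7, 1, 2]
`lists = [shared, shared, shared]` → lists = [[7, 1, 2], [7, 1, 2], [7, 1, 2]]
`lists[0].append(18)` → shared = [7, 1, 2, 18]; lists = [[7, 1, 2, 18], [7, 1, 2, 18], [7, 1, 2, 18]]
`print(lists[1])` → prints [7, 1, 2, 18]
`print(lists[2])` → prints [7, 1, 2, 18]
`print(shared)` → prints [7, 1, 2, 18]

Answer:
[7, 1, 2, 18]
[7, 1, 2, 18]
[7, 1, 2, 18]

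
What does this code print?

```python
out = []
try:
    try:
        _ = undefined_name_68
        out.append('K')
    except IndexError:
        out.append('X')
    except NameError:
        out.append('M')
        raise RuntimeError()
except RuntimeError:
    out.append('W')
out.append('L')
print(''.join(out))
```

Execution trace: 'M' (inner except NameError) → 'W' (outer except RuntimeError) → 'L' (after the try/except). Output: MWL

Answer: MWL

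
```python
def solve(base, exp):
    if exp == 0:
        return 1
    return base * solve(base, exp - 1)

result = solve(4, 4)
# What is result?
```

solve(4, 4) = 4 * 4 * 4 * 4 = 256

Answer: 256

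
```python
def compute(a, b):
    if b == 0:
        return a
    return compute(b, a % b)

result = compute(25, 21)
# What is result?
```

compute(25, 21) -> compute(21, 4) -> compute(4, 1) -> compute(1, 0) -> 1

Answer: 1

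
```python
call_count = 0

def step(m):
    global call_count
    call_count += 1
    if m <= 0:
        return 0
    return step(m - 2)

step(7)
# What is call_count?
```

Linear recursion stepping by 2: 5 calls from m=7 down to ≤0.

Answer: 5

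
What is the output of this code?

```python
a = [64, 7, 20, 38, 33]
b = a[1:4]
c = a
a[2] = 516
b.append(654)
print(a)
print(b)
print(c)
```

Key concept: slice vs alias.
Step by step:
`a = [64, 7, 20, 38, 33]` → a = [64, 7, 20, 38, 33]
`b = a[1:4]` → b = [7, 20, 38]
`c = a` → c = [64, 7, 20, 38, 33] (same object as a)
`a[2] = 516` → a = [64, 7, 516, 38, 33] (same object as c); c = [64, 7, 516, 38, 33] (same object as a)
`b.append(654)` → b = [7, 20, 38, 654]
`print(a)` → prints [64, 7, 516, 38, 33]
`print(b)` → prints [7, 20, 38, 654]
`print(c)` → prints [64, 7, 516, 38, 33]

Answer:
[64, 7, 516, 38, 33]
[7, 20, 38, 654]
[64, 7, 516, 38, 33]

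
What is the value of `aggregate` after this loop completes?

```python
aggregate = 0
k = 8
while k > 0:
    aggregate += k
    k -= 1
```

Sum 8 down to 1
`aggregate` takes the values: 0 → 8 → 15 → 21 → 26 → 30 → 33 → 35 → 36

Answer: 36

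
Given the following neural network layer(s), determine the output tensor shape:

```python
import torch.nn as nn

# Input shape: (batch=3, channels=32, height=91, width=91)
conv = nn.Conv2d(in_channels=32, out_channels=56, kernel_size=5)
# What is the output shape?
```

Input: (3, 32, 91, 91) -> Output: (3, 56, 87, 87)

Answer: (3, 56, 87, 87)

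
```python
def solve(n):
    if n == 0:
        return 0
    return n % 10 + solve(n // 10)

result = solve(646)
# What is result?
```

Sum of digits of 646: 6 + 4 + 6 = 16

Answer: 16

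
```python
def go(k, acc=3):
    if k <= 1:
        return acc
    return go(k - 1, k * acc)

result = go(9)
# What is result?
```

Accumulator trace (n, acc): (9, 3) -> (8, 27) -> (7, 216) -> (6, 1512) -> (5, 9072) -> (4, 45360) -> (3, 181440) -> (2, 544320) -> (1, 1088640) -> return 1088640

Answer: 1088640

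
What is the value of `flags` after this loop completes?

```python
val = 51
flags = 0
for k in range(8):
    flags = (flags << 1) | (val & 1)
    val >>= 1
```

Reverse lowest 8 bits of 51
`flags` takes the values: 0 → 1 → 3 → 6 → 12 → 25 → 51 → 102 → 204

Answer: 204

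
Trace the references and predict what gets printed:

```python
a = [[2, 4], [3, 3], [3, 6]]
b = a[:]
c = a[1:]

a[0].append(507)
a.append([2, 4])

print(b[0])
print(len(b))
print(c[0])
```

Key concept: slice with nested mutation.
Step by step:
`a = [[2, 4], [3, 3], [3, 6]]` → a = [[2, 4], [3, 3], [3, 6]]
`b = a[:]` → b = [[2, 4], [3, 3], [3, 6]]
`c = a[1:]` → c = [[3, 3], [3, 6]]
`a[0].append(507)` → a = [[2, 4, 507], [3, 3], [3, 6]]; b = [[2, 4, 507], [3, 3], [3, 6]]
`a.append([2, 4])` → a = [[2, 4, 507], [3, 3], [3, 6], [2, 4]]
`print(b[0])` → prints [2, 4, 507]
`print(len(b))` → prints 3
`print(c[0])` → prints [3, 3]

Answer:
[2, 4, 507]
3
[3, 3]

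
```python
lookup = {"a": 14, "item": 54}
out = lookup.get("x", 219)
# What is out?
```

Trace:
`lookup = {"a": 14, "item": 54}` → lookup = {'a': 14, 'item': 54}
`out = lookup.get("x", 219)` → out = 219
So out = 219

Answer: 219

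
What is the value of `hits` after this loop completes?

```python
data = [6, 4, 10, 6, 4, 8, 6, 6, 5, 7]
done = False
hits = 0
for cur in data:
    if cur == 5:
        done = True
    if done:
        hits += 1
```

Count elements after first 5 in [6, 4, 10, 6, 4, 8, 6, 6, 5, 7]
`hits` takes the values: 0 → 1 → 2

Answer: 2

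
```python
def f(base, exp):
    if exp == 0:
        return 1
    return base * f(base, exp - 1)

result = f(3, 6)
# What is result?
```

f(3, 6) = 3 * 3 * 3 * 3 * 3 * 3 = 729

Answer: 729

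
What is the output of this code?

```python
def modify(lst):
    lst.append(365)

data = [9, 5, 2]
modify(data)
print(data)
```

Key concept: function modifies passed list.
Step by step:
`data = [9, 5, 2]` → data = [9, 5, 2]
`modify(data)` → data = [9, 5, 2, 365]
`print(data)` → prints [9, 5, 2, 365]

Answer: [9, 5, 2, 365]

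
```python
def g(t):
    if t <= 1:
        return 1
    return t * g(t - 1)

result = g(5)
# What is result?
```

g(5) = 5 * 4 * 3 * 2 * 1 = 120

Answer: 120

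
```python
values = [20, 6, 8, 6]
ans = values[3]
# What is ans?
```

Trace:
`values = [20, 6, 8, 6]` → values = [20, 6, 8, 6]
`ans = values[3]` → ans = 6
So ans = 6

Answer: 6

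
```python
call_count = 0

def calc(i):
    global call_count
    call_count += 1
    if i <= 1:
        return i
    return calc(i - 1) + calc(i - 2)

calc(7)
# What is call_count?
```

Calls(i) = 1 + Calls(i-1) + Calls(i-2); Calls(0)=Calls(1)=1. For i=7 this gives 41.

Answer: 41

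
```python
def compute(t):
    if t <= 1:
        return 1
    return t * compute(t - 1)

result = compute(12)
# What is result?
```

compute(12) = 12 * 11 * 10 * 9 * 8 * 7 * 6 * 5 * 4 * 3 * 2 * 1 = 479001600

Answer: 479001600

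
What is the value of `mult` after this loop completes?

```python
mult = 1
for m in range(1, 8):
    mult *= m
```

7! = 5040
`mult` takes the values: 1 → 2 → 6 → 24 → 120 → 720 → 5040

Answer: 5040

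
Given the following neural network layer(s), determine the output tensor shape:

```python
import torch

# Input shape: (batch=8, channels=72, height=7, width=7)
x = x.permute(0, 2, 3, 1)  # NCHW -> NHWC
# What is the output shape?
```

Input: (8, 72, 7, 7) -> Output: (8, 7, 7, 72)

Answer: (8, 7, 7, 72)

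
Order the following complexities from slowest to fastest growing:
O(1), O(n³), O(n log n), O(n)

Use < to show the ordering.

Ordered by growth rate: O(1) < O(n) < O(n log n) < O(n³)

Answer: O(1) < O(n) < O(n log n) < O(n³)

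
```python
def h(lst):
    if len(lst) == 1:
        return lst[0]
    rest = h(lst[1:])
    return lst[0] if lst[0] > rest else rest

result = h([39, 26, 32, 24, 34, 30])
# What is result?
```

Recursive max over [39, 26, 32, 24, 34, 30] = 39

Answer: 39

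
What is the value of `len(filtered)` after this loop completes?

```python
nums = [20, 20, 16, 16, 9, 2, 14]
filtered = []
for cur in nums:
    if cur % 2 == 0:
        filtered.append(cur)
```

Count even numbers in [20, 20, 16, 16, 9, 2, 14]
`filtered` takes the values: [] → [20] → [20, 20] → [20, 20, 16] → [20, 20, 16, 16] → [20, 20, 16, 16, 2] → [20, 20, 16, 16, 2, 14]
So `len(filtered)` = 6

Answer: 6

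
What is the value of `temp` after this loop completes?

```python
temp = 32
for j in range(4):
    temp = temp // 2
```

Halve 4 times: 32 // 2^4 = 2
`temp` takes the values: 32 → 16 → 8 → 4 → 2

Answer: 2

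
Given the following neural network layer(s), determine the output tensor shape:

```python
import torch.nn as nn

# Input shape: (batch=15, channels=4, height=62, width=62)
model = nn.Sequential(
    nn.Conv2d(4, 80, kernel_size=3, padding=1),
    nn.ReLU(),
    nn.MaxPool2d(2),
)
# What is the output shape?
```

Input: (15, 4, 62, 62) -> after Conv2d: (15, 80, 62, 62) -> after ReLU: (15, 80, 62, 62) -> Output: (15, 80, 31, 31)

Answer: (15, 80, 31, 31)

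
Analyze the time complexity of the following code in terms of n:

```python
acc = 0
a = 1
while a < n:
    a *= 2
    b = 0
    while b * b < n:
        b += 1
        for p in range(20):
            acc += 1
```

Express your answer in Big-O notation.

Each loop level contributes: log n × √n × 1. Multiplying the contributions gives O(√n log n).

Answer: O(√n log n)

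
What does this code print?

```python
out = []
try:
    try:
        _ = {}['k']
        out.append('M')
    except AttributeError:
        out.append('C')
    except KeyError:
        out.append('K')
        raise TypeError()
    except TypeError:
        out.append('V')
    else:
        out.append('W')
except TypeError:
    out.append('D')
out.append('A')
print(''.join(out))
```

Execution trace: 'K' (inner except KeyError) → 'D' (outer except TypeError) → 'A' (after the try/except). Output: KDA

Answer: KDA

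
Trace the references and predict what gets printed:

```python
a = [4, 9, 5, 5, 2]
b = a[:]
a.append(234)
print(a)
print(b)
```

Key concept: slice [:] creates copy.
Step by step:
`a = [4, 9, 5, 5, 2]` → a = [4, 9, 5, 5, 2]
`b = a[:]` → b = [4, 9, 5, 5, 2]
`a.append(234)` → a = [4, 9, 5, 5, 2, 234]
`print(a)` → prints [4, 9, 5, 5, 2, 234]
`print(b)` → prints [4, 9, 5, 5, 2]

Answer:
[4, 9, 5, 5, 2, 234]
[4, 9, 5, 5, 2]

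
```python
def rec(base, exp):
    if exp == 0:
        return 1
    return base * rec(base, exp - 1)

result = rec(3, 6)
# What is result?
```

rec(3, 6) = 3 * 3 * 3 * 3 * 3 * 3 = 729

Answer: 729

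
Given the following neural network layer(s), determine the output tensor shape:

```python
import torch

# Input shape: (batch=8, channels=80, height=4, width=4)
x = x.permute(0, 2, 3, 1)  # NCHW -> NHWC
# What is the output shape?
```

Input: (8, 80, 4, 4) -> Output: (8, 4, 4, 80)

Answer: (8, 4, 4, 80)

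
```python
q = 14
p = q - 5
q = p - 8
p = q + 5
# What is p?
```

Trace:
`q = 14` → q = 14
`p = q - 5` → p = 9
`q = p - 8` → q = 1
`p = q + 5` → p = 6
So p = 6

Answer: 6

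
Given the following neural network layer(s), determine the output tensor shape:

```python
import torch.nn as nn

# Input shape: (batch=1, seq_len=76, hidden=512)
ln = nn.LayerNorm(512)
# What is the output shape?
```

Input: (1, 76, 512) -> Output: (1, 76, 512)

Answer: (1, 76, 512)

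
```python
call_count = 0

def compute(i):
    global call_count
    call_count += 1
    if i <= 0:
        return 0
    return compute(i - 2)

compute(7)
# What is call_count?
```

Linear recursion stepping by 2: 5 calls from i=7 down to ≤0.

Answer: 5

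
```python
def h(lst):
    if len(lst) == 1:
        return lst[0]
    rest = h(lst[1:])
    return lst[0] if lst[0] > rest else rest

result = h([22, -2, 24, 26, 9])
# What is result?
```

Recursive max over [22, -2, 24, 26, 9] = 26

Answer: 26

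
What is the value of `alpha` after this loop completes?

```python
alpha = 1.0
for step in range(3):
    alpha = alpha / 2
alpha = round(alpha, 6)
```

Halving LR 3 times: 1 / 2^3
`alpha` takes the values: 1.0 → 0.5 → 0.25 → 0.125

Answer: 0.125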